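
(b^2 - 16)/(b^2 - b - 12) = (b + 4)/(b + 3)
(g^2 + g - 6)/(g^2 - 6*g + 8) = (g + 3)/(g - 4)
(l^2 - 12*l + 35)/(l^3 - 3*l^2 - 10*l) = (l - 7)/(l*(l + 2))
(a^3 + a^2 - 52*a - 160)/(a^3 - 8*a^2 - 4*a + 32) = (a^2 + 9*a + 20)/(a^2 - 4)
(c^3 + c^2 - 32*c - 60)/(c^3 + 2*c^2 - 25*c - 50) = (c - 6)/(c - 5)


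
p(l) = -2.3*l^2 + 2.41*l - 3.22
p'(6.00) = -25.19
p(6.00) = -71.56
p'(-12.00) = 57.61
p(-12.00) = -363.34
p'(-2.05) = 11.84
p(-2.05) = -17.83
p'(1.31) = -3.62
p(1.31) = -4.01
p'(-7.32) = 36.08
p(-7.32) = -144.10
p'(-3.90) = 20.35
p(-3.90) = -47.60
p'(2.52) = -9.18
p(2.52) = -11.75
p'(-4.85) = 24.72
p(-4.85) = -69.01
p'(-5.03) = 25.55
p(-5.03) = -73.53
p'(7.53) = -32.23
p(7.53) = -115.48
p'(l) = 2.41 - 4.6*l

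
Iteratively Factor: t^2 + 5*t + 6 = (t + 3)*(t + 2)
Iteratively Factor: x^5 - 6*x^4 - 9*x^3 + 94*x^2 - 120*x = (x)*(x^4 - 6*x^3 - 9*x^2 + 94*x - 120) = x*(x - 2)*(x^3 - 4*x^2 - 17*x + 60) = x*(x - 5)*(x - 2)*(x^2 + x - 12) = x*(x - 5)*(x - 2)*(x + 4)*(x - 3)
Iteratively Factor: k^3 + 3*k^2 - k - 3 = (k + 3)*(k^2 - 1) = (k + 1)*(k + 3)*(k - 1)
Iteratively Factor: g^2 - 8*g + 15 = (g - 5)*(g - 3)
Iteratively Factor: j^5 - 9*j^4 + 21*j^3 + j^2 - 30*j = (j)*(j^4 - 9*j^3 + 21*j^2 + j - 30) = j*(j + 1)*(j^3 - 10*j^2 + 31*j - 30) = j*(j - 5)*(j + 1)*(j^2 - 5*j + 6) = j*(j - 5)*(j - 3)*(j + 1)*(j - 2)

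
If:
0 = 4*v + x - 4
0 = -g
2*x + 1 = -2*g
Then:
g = 0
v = 9/8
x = -1/2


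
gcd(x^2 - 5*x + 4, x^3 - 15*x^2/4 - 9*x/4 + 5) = x^2 - 5*x + 4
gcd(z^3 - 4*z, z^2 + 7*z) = z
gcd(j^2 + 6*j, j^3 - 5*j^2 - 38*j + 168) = j + 6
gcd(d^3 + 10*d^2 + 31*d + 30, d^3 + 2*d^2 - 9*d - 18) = d^2 + 5*d + 6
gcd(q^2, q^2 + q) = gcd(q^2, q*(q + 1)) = q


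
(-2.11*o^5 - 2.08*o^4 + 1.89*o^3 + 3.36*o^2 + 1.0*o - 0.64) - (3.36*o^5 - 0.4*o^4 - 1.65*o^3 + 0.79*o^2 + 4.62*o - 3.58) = -5.47*o^5 - 1.68*o^4 + 3.54*o^3 + 2.57*o^2 - 3.62*o + 2.94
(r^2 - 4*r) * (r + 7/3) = r^3 - 5*r^2/3 - 28*r/3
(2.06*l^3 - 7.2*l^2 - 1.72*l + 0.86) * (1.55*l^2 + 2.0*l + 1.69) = 3.193*l^5 - 7.04*l^4 - 13.5846*l^3 - 14.275*l^2 - 1.1868*l + 1.4534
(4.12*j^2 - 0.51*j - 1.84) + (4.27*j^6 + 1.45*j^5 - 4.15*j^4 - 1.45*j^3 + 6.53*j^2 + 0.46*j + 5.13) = 4.27*j^6 + 1.45*j^5 - 4.15*j^4 - 1.45*j^3 + 10.65*j^2 - 0.05*j + 3.29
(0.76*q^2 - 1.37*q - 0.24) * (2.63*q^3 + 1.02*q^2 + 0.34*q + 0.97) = 1.9988*q^5 - 2.8279*q^4 - 1.7702*q^3 + 0.0265999999999999*q^2 - 1.4105*q - 0.2328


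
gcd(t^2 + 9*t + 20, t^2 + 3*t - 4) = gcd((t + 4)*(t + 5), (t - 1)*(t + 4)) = t + 4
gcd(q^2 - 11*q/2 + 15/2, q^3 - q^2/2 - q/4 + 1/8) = 1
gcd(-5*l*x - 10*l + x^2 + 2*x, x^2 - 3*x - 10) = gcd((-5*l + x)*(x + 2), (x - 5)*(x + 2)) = x + 2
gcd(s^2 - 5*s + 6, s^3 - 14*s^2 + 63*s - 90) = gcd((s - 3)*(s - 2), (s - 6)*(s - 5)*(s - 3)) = s - 3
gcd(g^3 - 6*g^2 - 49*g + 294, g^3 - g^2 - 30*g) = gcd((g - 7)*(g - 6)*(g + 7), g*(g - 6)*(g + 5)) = g - 6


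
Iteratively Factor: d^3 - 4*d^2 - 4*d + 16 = (d + 2)*(d^2 - 6*d + 8) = (d - 4)*(d + 2)*(d - 2)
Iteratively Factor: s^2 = (s)*(s)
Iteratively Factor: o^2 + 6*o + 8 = (o + 4)*(o + 2)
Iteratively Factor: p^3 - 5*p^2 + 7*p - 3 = (p - 1)*(p^2 - 4*p + 3) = (p - 3)*(p - 1)*(p - 1)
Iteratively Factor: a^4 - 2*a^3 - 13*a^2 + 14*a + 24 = (a + 3)*(a^3 - 5*a^2 + 2*a + 8) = (a - 4)*(a + 3)*(a^2 - a - 2) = (a - 4)*(a - 2)*(a + 3)*(a + 1)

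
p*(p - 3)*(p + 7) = p^3 + 4*p^2 - 21*p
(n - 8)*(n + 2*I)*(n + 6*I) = n^3 - 8*n^2 + 8*I*n^2 - 12*n - 64*I*n + 96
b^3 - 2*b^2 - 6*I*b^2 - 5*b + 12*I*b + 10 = (b - 2)*(b - 5*I)*(b - I)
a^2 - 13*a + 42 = (a - 7)*(a - 6)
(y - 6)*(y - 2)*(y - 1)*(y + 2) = y^4 - 7*y^3 + 2*y^2 + 28*y - 24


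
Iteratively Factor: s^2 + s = (s + 1)*(s)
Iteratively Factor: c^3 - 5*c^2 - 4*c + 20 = (c + 2)*(c^2 - 7*c + 10) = (c - 5)*(c + 2)*(c - 2)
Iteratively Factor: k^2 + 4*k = (k)*(k + 4)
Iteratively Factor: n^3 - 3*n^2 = (n)*(n^2 - 3*n) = n^2*(n - 3)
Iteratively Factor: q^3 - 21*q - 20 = (q + 1)*(q^2 - q - 20) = (q - 5)*(q + 1)*(q + 4)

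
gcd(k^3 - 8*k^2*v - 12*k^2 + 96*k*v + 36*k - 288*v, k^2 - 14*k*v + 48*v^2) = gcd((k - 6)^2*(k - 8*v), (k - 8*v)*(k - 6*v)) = -k + 8*v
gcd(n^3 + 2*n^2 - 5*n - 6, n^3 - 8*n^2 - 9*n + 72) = n + 3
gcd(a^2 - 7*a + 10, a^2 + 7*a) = 1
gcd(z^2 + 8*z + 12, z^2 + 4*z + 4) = z + 2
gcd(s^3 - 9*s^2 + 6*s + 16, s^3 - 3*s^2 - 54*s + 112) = s^2 - 10*s + 16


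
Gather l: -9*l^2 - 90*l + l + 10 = -9*l^2 - 89*l + 10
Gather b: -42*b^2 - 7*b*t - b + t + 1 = -42*b^2 + b*(-7*t - 1) + t + 1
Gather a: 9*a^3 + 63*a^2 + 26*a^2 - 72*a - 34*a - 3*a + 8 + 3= 9*a^3 + 89*a^2 - 109*a + 11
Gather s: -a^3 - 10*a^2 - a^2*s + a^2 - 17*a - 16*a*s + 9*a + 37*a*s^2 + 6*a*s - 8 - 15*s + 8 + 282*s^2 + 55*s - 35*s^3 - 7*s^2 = -a^3 - 9*a^2 - 8*a - 35*s^3 + s^2*(37*a + 275) + s*(-a^2 - 10*a + 40)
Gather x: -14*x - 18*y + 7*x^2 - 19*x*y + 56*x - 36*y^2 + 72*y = 7*x^2 + x*(42 - 19*y) - 36*y^2 + 54*y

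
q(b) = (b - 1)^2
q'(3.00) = 4.00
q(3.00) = 4.00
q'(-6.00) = -14.00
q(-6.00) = 49.00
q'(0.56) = -0.88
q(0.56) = 0.19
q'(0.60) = -0.80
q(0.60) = 0.16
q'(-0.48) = -2.96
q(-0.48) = 2.19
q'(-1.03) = -4.06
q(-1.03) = 4.12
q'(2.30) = 2.60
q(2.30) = 1.69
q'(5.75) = 9.50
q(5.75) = 22.56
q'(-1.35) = -4.70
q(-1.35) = 5.52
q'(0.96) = -0.08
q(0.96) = 0.00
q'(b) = 2*b - 2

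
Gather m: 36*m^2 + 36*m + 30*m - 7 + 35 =36*m^2 + 66*m + 28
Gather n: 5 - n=5 - n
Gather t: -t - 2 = -t - 2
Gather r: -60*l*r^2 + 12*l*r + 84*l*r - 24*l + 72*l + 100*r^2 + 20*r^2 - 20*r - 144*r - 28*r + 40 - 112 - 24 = 48*l + r^2*(120 - 60*l) + r*(96*l - 192) - 96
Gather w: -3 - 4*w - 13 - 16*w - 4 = -20*w - 20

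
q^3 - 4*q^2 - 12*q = q*(q - 6)*(q + 2)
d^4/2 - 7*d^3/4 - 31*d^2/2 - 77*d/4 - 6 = (d/2 + 1/2)*(d - 8)*(d + 1/2)*(d + 3)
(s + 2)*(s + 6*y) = s^2 + 6*s*y + 2*s + 12*y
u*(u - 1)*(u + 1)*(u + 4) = u^4 + 4*u^3 - u^2 - 4*u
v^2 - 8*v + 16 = (v - 4)^2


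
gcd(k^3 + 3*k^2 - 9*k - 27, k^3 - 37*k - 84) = k + 3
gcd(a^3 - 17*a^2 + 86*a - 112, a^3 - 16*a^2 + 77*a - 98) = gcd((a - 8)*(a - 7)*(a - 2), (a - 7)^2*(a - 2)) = a^2 - 9*a + 14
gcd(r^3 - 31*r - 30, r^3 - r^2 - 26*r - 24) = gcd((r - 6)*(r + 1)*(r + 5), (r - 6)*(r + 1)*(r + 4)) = r^2 - 5*r - 6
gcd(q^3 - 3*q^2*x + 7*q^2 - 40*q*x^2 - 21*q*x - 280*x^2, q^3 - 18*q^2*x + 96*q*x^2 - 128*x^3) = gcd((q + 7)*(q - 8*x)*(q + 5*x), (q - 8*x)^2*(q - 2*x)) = -q + 8*x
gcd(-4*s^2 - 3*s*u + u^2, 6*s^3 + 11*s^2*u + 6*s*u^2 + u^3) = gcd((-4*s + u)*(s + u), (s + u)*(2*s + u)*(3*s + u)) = s + u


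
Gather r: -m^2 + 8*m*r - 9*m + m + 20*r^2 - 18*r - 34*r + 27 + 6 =-m^2 - 8*m + 20*r^2 + r*(8*m - 52) + 33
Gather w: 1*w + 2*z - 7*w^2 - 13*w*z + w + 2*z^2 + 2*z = -7*w^2 + w*(2 - 13*z) + 2*z^2 + 4*z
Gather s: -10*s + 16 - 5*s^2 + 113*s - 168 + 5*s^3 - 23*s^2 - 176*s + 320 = 5*s^3 - 28*s^2 - 73*s + 168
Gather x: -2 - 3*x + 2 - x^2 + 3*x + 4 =4 - x^2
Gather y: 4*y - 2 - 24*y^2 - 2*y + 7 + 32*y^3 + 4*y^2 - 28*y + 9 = 32*y^3 - 20*y^2 - 26*y + 14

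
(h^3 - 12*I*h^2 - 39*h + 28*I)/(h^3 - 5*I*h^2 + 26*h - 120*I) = (h^2 - 8*I*h - 7)/(h^2 - I*h + 30)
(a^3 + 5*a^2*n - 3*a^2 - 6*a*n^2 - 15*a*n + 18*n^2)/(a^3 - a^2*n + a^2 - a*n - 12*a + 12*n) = (a + 6*n)/(a + 4)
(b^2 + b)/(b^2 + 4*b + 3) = b/(b + 3)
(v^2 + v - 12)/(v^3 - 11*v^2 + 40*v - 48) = (v + 4)/(v^2 - 8*v + 16)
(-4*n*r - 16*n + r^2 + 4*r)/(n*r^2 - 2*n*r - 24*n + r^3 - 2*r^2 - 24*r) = (-4*n + r)/(n*r - 6*n + r^2 - 6*r)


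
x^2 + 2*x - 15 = (x - 3)*(x + 5)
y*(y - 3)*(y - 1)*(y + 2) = y^4 - 2*y^3 - 5*y^2 + 6*y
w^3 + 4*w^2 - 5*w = w*(w - 1)*(w + 5)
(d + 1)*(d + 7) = d^2 + 8*d + 7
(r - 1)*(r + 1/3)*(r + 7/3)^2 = r^4 + 4*r^3 + 2*r^2 - 140*r/27 - 49/27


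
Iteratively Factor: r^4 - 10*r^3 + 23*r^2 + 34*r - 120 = (r - 5)*(r^3 - 5*r^2 - 2*r + 24) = (r - 5)*(r - 4)*(r^2 - r - 6) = (r - 5)*(r - 4)*(r - 3)*(r + 2)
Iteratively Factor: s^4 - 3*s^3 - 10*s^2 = (s)*(s^3 - 3*s^2 - 10*s) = s*(s - 5)*(s^2 + 2*s) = s^2*(s - 5)*(s + 2)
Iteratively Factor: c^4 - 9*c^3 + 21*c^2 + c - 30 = (c + 1)*(c^3 - 10*c^2 + 31*c - 30) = (c - 2)*(c + 1)*(c^2 - 8*c + 15) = (c - 5)*(c - 2)*(c + 1)*(c - 3)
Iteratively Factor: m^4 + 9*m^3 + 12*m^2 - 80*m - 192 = (m + 4)*(m^3 + 5*m^2 - 8*m - 48) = (m - 3)*(m + 4)*(m^2 + 8*m + 16) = (m - 3)*(m + 4)^2*(m + 4)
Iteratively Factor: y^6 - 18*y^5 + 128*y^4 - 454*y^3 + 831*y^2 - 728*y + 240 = (y - 4)*(y^5 - 14*y^4 + 72*y^3 - 166*y^2 + 167*y - 60) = (y - 5)*(y - 4)*(y^4 - 9*y^3 + 27*y^2 - 31*y + 12) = (y - 5)*(y - 4)*(y - 3)*(y^3 - 6*y^2 + 9*y - 4) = (y - 5)*(y - 4)*(y - 3)*(y - 1)*(y^2 - 5*y + 4) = (y - 5)*(y - 4)*(y - 3)*(y - 1)^2*(y - 4)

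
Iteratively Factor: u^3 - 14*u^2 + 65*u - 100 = (u - 5)*(u^2 - 9*u + 20) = (u - 5)^2*(u - 4)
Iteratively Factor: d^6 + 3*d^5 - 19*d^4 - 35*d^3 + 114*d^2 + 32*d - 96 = (d + 4)*(d^5 - d^4 - 15*d^3 + 25*d^2 + 14*d - 24) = (d - 3)*(d + 4)*(d^4 + 2*d^3 - 9*d^2 - 2*d + 8) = (d - 3)*(d - 2)*(d + 4)*(d^3 + 4*d^2 - d - 4) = (d - 3)*(d - 2)*(d + 1)*(d + 4)*(d^2 + 3*d - 4) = (d - 3)*(d - 2)*(d + 1)*(d + 4)^2*(d - 1)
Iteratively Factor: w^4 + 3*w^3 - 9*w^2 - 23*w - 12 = (w + 1)*(w^3 + 2*w^2 - 11*w - 12) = (w - 3)*(w + 1)*(w^2 + 5*w + 4) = (w - 3)*(w + 1)*(w + 4)*(w + 1)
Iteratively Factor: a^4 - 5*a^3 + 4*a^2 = (a - 1)*(a^3 - 4*a^2) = (a - 4)*(a - 1)*(a^2) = a*(a - 4)*(a - 1)*(a)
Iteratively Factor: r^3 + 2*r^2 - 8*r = (r - 2)*(r^2 + 4*r) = r*(r - 2)*(r + 4)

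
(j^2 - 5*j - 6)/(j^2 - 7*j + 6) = (j + 1)/(j - 1)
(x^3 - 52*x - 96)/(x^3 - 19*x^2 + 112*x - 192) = (x^2 + 8*x + 12)/(x^2 - 11*x + 24)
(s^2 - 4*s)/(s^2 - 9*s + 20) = s/(s - 5)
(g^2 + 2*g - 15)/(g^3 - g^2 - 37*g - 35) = (g - 3)/(g^2 - 6*g - 7)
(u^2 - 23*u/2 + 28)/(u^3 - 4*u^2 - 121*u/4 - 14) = 2*(2*u - 7)/(4*u^2 + 16*u + 7)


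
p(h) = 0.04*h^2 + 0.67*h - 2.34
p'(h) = 0.08*h + 0.67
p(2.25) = -0.63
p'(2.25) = 0.85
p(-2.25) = -3.64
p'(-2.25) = 0.49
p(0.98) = -1.64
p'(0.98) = 0.75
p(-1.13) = -3.05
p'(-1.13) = 0.58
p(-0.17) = -2.45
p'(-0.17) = 0.66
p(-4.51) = -4.55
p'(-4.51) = 0.31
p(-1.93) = -3.48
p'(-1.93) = 0.52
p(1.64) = -1.13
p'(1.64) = 0.80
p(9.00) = 6.93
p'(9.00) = 1.39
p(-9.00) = -5.13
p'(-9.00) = -0.05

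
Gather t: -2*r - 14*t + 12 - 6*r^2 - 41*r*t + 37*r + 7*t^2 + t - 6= -6*r^2 + 35*r + 7*t^2 + t*(-41*r - 13) + 6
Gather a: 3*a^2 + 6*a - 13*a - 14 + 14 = 3*a^2 - 7*a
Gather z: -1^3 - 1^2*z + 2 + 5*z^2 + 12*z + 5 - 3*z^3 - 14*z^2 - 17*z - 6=-3*z^3 - 9*z^2 - 6*z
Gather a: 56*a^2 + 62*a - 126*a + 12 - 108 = 56*a^2 - 64*a - 96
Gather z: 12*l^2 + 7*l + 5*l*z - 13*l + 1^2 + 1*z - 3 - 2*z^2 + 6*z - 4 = 12*l^2 - 6*l - 2*z^2 + z*(5*l + 7) - 6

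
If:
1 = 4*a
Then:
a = 1/4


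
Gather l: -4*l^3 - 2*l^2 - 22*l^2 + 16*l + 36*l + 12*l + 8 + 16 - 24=-4*l^3 - 24*l^2 + 64*l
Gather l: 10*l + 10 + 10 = 10*l + 20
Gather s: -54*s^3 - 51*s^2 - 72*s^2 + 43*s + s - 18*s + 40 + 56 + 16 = -54*s^3 - 123*s^2 + 26*s + 112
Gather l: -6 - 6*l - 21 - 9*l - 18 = -15*l - 45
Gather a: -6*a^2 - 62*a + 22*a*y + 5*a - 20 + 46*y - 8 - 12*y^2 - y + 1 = -6*a^2 + a*(22*y - 57) - 12*y^2 + 45*y - 27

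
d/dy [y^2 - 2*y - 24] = 2*y - 2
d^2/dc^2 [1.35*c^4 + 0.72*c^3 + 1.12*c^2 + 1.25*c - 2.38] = 16.2*c^2 + 4.32*c + 2.24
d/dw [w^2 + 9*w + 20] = 2*w + 9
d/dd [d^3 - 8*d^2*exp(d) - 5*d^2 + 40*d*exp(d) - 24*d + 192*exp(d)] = -8*d^2*exp(d) + 3*d^2 + 24*d*exp(d) - 10*d + 232*exp(d) - 24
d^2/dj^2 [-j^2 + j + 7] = -2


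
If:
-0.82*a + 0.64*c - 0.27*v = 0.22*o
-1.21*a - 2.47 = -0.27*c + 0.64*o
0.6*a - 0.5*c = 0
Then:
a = 1.06904231625835*v - 3.36179163573373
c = 1.28285077951002*v - 4.03414996288048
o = 0.794605295718881 - 1.47995545657016*v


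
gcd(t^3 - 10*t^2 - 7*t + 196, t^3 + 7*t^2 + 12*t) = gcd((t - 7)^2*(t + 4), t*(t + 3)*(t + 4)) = t + 4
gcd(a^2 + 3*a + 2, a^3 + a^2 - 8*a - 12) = a + 2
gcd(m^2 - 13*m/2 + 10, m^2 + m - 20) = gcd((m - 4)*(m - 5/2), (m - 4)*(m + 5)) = m - 4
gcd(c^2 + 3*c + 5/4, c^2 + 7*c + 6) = 1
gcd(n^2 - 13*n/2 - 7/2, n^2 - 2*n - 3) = 1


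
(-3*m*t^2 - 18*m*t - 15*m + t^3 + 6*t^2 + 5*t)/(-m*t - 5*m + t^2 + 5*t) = (-3*m*t - 3*m + t^2 + t)/(-m + t)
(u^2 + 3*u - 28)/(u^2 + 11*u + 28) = (u - 4)/(u + 4)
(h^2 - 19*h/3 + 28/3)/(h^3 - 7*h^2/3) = (h - 4)/h^2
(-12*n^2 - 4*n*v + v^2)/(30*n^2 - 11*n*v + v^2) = (2*n + v)/(-5*n + v)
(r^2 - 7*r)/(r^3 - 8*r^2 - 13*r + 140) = r/(r^2 - r - 20)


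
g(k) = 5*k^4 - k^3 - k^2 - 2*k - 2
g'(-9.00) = -14807.00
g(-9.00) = 33469.00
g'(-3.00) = -563.00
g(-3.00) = 427.00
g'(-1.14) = -33.25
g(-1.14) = 8.91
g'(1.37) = 41.06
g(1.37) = 8.43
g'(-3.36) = -787.81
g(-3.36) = 668.64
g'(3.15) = 587.05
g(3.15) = 442.80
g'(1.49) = 54.52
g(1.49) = 14.14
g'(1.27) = 31.59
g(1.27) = 4.81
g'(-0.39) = -2.86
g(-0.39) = -1.20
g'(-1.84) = -133.07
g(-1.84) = 61.84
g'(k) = 20*k^3 - 3*k^2 - 2*k - 2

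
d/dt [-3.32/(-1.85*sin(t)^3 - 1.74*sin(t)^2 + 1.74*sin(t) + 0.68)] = (-18.426*sin(t)^2 - 11.5536*sin(t) + 5.7768)*cos(t)/(1.85*sin(t)^3 + 1.74*sin(t)^2 - 1.74*sin(t) - 0.68)^2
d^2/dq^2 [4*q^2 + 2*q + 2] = 8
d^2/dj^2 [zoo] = 0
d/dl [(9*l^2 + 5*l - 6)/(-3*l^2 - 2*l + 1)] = (-3*l^2 - 18*l - 7)/(9*l^4 + 12*l^3 - 2*l^2 - 4*l + 1)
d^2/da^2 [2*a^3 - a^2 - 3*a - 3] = 12*a - 2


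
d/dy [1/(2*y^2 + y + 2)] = (-4*y - 1)/(2*y^2 + y + 2)^2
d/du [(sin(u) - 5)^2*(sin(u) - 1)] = (sin(u) - 5)*(3*sin(u) - 7)*cos(u)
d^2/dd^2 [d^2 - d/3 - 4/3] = 2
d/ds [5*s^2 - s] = 10*s - 1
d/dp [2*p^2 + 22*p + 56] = 4*p + 22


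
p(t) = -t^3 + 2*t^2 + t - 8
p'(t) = -3*t^2 + 4*t + 1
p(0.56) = -6.99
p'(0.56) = 2.30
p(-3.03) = 35.15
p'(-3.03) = -38.66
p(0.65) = -6.78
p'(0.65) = 2.33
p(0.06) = -7.93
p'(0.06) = 1.23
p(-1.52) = -1.39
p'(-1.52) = -12.01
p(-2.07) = 7.37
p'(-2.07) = -20.13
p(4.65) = -60.65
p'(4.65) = -45.27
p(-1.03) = -5.82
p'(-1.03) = -6.30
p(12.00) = -1436.00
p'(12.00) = -383.00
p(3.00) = -14.00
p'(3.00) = -14.00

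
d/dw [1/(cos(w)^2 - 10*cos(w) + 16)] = 2*(cos(w) - 5)*sin(w)/(cos(w)^2 - 10*cos(w) + 16)^2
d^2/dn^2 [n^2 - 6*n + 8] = 2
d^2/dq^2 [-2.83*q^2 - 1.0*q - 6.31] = -5.66000000000000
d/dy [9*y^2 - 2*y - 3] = 18*y - 2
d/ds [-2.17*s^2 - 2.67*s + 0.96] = -4.34*s - 2.67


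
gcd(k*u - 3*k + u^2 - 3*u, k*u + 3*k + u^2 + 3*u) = k + u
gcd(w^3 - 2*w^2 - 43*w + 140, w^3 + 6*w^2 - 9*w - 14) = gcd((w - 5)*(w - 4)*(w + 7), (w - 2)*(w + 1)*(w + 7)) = w + 7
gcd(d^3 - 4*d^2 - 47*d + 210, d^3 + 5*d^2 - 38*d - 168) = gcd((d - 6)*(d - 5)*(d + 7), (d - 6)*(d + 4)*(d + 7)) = d^2 + d - 42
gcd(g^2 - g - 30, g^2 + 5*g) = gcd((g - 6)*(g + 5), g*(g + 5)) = g + 5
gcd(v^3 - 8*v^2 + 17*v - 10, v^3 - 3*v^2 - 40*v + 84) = v - 2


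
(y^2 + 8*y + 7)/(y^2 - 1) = (y + 7)/(y - 1)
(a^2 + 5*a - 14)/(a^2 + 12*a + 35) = (a - 2)/(a + 5)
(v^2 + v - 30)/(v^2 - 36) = (v - 5)/(v - 6)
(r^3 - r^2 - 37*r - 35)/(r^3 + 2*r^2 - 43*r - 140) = (r + 1)/(r + 4)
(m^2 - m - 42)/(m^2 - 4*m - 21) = (m + 6)/(m + 3)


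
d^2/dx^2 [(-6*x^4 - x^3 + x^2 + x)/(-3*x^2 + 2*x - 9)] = 2*(54*x^6 - 108*x^5 + 558*x^4 - 902*x^3 + 2943*x^2 + 324*x - 99)/(27*x^6 - 54*x^5 + 279*x^4 - 332*x^3 + 837*x^2 - 486*x + 729)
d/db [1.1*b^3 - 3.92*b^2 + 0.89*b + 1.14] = 3.3*b^2 - 7.84*b + 0.89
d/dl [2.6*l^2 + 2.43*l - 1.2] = 5.2*l + 2.43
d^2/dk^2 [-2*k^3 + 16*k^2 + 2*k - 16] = 32 - 12*k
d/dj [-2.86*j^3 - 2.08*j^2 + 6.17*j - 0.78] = -8.58*j^2 - 4.16*j + 6.17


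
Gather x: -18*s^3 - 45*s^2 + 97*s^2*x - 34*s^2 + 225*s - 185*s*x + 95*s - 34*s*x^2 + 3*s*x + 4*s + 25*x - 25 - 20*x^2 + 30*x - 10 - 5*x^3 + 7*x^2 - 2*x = -18*s^3 - 79*s^2 + 324*s - 5*x^3 + x^2*(-34*s - 13) + x*(97*s^2 - 182*s + 53) - 35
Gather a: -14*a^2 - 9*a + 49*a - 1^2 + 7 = -14*a^2 + 40*a + 6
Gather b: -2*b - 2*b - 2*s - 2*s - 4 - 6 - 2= -4*b - 4*s - 12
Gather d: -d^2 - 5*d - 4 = -d^2 - 5*d - 4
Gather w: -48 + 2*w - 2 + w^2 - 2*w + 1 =w^2 - 49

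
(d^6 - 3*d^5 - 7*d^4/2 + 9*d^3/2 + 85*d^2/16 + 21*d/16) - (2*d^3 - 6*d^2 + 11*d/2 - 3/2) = d^6 - 3*d^5 - 7*d^4/2 + 5*d^3/2 + 181*d^2/16 - 67*d/16 + 3/2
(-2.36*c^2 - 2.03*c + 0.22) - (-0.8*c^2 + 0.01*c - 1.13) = -1.56*c^2 - 2.04*c + 1.35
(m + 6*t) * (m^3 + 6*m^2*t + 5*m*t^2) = m^4 + 12*m^3*t + 41*m^2*t^2 + 30*m*t^3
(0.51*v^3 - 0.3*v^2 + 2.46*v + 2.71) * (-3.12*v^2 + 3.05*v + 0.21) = -1.5912*v^5 + 2.4915*v^4 - 8.4831*v^3 - 1.0152*v^2 + 8.7821*v + 0.5691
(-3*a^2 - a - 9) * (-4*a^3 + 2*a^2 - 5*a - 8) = 12*a^5 - 2*a^4 + 49*a^3 + 11*a^2 + 53*a + 72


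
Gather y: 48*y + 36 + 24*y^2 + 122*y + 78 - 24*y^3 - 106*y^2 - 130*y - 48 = -24*y^3 - 82*y^2 + 40*y + 66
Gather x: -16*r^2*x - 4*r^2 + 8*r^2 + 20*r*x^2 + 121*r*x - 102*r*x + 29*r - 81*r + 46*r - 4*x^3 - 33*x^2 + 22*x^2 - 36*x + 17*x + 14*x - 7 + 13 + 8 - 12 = 4*r^2 - 6*r - 4*x^3 + x^2*(20*r - 11) + x*(-16*r^2 + 19*r - 5) + 2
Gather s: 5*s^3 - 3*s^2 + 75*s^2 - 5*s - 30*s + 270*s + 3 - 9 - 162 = 5*s^3 + 72*s^2 + 235*s - 168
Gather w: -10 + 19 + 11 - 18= 2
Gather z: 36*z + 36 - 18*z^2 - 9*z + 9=-18*z^2 + 27*z + 45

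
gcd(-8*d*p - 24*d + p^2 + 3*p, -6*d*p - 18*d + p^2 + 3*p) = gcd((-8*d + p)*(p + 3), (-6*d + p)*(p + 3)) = p + 3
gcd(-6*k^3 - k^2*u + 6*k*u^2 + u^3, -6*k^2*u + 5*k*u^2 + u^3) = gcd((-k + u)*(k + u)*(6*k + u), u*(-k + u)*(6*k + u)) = -6*k^2 + 5*k*u + u^2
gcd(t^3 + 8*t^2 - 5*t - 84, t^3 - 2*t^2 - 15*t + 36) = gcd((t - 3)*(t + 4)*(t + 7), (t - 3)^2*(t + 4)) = t^2 + t - 12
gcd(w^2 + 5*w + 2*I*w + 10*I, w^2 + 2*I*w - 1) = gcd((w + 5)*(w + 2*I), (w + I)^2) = 1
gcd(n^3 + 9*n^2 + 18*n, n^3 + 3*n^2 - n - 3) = n + 3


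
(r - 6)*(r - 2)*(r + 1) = r^3 - 7*r^2 + 4*r + 12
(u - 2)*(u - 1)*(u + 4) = u^3 + u^2 - 10*u + 8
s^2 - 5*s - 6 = (s - 6)*(s + 1)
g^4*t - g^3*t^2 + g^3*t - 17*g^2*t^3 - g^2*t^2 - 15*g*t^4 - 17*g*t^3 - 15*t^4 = (g - 5*t)*(g + t)*(g + 3*t)*(g*t + t)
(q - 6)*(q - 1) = q^2 - 7*q + 6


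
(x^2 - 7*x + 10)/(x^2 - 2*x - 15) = (x - 2)/(x + 3)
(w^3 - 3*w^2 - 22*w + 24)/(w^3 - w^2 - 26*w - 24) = (w - 1)/(w + 1)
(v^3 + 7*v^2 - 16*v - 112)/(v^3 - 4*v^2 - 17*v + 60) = (v^2 + 3*v - 28)/(v^2 - 8*v + 15)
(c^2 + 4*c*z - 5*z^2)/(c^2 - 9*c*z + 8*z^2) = (-c - 5*z)/(-c + 8*z)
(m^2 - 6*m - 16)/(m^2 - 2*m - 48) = (m + 2)/(m + 6)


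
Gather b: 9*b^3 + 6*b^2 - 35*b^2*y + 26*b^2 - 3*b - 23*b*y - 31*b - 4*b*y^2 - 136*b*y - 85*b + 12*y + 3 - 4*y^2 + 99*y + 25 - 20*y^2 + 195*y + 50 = 9*b^3 + b^2*(32 - 35*y) + b*(-4*y^2 - 159*y - 119) - 24*y^2 + 306*y + 78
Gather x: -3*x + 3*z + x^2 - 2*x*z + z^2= x^2 + x*(-2*z - 3) + z^2 + 3*z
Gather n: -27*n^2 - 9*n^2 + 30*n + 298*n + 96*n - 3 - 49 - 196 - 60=-36*n^2 + 424*n - 308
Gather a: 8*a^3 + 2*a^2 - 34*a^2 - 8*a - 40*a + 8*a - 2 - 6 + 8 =8*a^3 - 32*a^2 - 40*a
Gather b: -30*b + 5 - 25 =-30*b - 20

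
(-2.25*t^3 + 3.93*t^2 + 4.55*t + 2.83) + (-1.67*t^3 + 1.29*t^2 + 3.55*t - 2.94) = -3.92*t^3 + 5.22*t^2 + 8.1*t - 0.11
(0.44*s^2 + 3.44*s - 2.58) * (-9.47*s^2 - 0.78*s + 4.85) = -4.1668*s^4 - 32.92*s^3 + 23.8834*s^2 + 18.6964*s - 12.513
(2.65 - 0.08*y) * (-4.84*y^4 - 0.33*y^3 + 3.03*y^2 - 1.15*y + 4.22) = 0.3872*y^5 - 12.7996*y^4 - 1.1169*y^3 + 8.1215*y^2 - 3.3851*y + 11.183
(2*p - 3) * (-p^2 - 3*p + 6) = -2*p^3 - 3*p^2 + 21*p - 18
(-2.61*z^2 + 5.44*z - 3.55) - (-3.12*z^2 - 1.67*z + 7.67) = 0.51*z^2 + 7.11*z - 11.22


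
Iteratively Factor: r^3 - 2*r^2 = (r - 2)*(r^2) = r*(r - 2)*(r)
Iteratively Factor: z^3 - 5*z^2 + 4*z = (z - 1)*(z^2 - 4*z) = z*(z - 1)*(z - 4)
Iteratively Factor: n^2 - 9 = (n + 3)*(n - 3)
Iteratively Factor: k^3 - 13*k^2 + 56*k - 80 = (k - 4)*(k^2 - 9*k + 20) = (k - 5)*(k - 4)*(k - 4)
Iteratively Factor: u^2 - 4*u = (u)*(u - 4)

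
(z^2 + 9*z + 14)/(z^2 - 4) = (z + 7)/(z - 2)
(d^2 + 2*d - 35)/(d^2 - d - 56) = (d - 5)/(d - 8)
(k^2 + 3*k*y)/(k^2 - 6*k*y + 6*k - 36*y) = k*(k + 3*y)/(k^2 - 6*k*y + 6*k - 36*y)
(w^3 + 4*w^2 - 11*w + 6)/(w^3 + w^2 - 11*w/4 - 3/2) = 4*(w^3 + 4*w^2 - 11*w + 6)/(4*w^3 + 4*w^2 - 11*w - 6)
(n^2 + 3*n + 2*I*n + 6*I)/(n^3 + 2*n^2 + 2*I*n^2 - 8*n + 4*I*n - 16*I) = (n + 3)/(n^2 + 2*n - 8)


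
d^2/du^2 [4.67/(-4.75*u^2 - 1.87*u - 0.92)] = (210.73375*u^2 + 82.96255*u - 4.67*(9.5*u + 1.87)*(19.0*u + 3.74) + 40.8158)/(4.75*u^2 + 1.87*u + 0.92)^3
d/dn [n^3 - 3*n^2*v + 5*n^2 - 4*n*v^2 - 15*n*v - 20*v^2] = 3*n^2 - 6*n*v + 10*n - 4*v^2 - 15*v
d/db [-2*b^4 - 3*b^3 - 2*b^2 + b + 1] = -8*b^3 - 9*b^2 - 4*b + 1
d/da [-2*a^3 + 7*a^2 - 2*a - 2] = -6*a^2 + 14*a - 2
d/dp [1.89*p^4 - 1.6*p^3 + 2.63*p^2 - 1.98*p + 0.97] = 7.56*p^3 - 4.8*p^2 + 5.26*p - 1.98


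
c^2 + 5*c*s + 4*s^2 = (c + s)*(c + 4*s)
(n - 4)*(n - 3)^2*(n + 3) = n^4 - 7*n^3 + 3*n^2 + 63*n - 108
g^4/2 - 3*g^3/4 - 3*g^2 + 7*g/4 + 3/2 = (g/2 + 1)*(g - 3)*(g - 1)*(g + 1/2)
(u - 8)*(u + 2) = u^2 - 6*u - 16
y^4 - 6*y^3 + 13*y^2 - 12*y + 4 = (y - 2)^2*(y - 1)^2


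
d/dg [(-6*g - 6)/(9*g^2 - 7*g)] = 6*(9*g^2 + 18*g - 7)/(g^2*(81*g^2 - 126*g + 49))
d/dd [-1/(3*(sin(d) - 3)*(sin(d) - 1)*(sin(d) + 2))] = (3*sin(d)^2 - 4*sin(d) - 5)*cos(d)/(3*(sin(d) - 3)^2*(sin(d) - 1)^2*(sin(d) + 2)^2)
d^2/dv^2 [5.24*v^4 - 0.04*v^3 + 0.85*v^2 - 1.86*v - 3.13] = 62.88*v^2 - 0.24*v + 1.7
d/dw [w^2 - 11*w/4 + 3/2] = 2*w - 11/4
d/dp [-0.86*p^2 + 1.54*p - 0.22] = 1.54 - 1.72*p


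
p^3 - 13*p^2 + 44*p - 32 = (p - 8)*(p - 4)*(p - 1)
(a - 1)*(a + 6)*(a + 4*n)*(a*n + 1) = a^4*n + 4*a^3*n^2 + 5*a^3*n + a^3 + 20*a^2*n^2 - 2*a^2*n + 5*a^2 - 24*a*n^2 + 20*a*n - 6*a - 24*n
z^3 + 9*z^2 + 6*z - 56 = (z - 2)*(z + 4)*(z + 7)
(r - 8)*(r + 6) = r^2 - 2*r - 48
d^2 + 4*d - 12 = (d - 2)*(d + 6)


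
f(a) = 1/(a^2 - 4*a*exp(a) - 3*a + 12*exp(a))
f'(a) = (4*a*exp(a) - 2*a - 8*exp(a) + 3)/(a^2 - 4*a*exp(a) - 3*a + 12*exp(a))^2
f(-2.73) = 0.06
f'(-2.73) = 0.02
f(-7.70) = 0.01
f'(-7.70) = 0.00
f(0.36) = 0.07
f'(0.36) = -0.04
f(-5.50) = 0.02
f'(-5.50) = 0.01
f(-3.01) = 0.05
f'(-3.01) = 0.02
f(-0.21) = 0.09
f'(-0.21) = -0.03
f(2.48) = 0.04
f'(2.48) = 0.04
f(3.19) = -0.06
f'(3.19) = 0.35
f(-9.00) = 0.01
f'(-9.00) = 0.00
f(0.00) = 0.08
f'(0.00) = -0.03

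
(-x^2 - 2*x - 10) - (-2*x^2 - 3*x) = x^2 + x - 10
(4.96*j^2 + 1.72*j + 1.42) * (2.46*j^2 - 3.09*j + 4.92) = 12.2016*j^4 - 11.0952*j^3 + 22.5816*j^2 + 4.0746*j + 6.9864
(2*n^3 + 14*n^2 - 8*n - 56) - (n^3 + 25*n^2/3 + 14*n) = n^3 + 17*n^2/3 - 22*n - 56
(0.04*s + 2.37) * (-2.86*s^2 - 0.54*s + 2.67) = -0.1144*s^3 - 6.7998*s^2 - 1.173*s + 6.3279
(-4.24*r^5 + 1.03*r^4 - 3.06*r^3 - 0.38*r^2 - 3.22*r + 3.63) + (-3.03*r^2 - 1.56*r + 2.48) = -4.24*r^5 + 1.03*r^4 - 3.06*r^3 - 3.41*r^2 - 4.78*r + 6.11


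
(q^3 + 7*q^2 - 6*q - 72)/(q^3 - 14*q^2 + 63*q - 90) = (q^2 + 10*q + 24)/(q^2 - 11*q + 30)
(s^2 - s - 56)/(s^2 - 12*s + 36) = (s^2 - s - 56)/(s^2 - 12*s + 36)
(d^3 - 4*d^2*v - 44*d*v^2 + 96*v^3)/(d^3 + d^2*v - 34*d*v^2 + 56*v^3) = (-d^2 + 2*d*v + 48*v^2)/(-d^2 - 3*d*v + 28*v^2)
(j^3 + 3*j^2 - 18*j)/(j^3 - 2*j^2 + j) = (j^2 + 3*j - 18)/(j^2 - 2*j + 1)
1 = 1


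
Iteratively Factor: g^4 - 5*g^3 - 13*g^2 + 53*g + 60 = (g + 1)*(g^3 - 6*g^2 - 7*g + 60) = (g - 4)*(g + 1)*(g^2 - 2*g - 15) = (g - 5)*(g - 4)*(g + 1)*(g + 3)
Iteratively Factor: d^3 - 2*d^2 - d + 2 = (d + 1)*(d^2 - 3*d + 2) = (d - 2)*(d + 1)*(d - 1)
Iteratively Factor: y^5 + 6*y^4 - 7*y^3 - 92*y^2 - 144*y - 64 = (y - 4)*(y^4 + 10*y^3 + 33*y^2 + 40*y + 16) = (y - 4)*(y + 4)*(y^3 + 6*y^2 + 9*y + 4) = (y - 4)*(y + 1)*(y + 4)*(y^2 + 5*y + 4) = (y - 4)*(y + 1)*(y + 4)^2*(y + 1)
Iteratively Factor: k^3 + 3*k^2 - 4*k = (k)*(k^2 + 3*k - 4) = k*(k - 1)*(k + 4)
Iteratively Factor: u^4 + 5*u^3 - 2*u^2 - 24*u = (u)*(u^3 + 5*u^2 - 2*u - 24) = u*(u + 4)*(u^2 + u - 6) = u*(u - 2)*(u + 4)*(u + 3)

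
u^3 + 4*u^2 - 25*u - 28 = (u - 4)*(u + 1)*(u + 7)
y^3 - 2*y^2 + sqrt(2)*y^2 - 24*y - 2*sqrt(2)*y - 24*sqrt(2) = (y - 6)*(y + 4)*(y + sqrt(2))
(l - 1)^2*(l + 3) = l^3 + l^2 - 5*l + 3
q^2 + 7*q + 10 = (q + 2)*(q + 5)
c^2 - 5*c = c*(c - 5)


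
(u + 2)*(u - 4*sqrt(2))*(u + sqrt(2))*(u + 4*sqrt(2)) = u^4 + sqrt(2)*u^3 + 2*u^3 - 32*u^2 + 2*sqrt(2)*u^2 - 64*u - 32*sqrt(2)*u - 64*sqrt(2)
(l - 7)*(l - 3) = l^2 - 10*l + 21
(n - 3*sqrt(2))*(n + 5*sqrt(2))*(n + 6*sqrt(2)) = n^3 + 8*sqrt(2)*n^2 - 6*n - 180*sqrt(2)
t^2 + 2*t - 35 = (t - 5)*(t + 7)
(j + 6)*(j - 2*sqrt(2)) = j^2 - 2*sqrt(2)*j + 6*j - 12*sqrt(2)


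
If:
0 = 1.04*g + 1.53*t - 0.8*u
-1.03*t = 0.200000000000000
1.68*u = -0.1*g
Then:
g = 0.27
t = -0.19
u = -0.02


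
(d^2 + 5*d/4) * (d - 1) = d^3 + d^2/4 - 5*d/4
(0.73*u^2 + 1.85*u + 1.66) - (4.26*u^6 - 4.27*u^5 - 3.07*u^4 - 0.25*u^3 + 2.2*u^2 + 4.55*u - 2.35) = -4.26*u^6 + 4.27*u^5 + 3.07*u^4 + 0.25*u^3 - 1.47*u^2 - 2.7*u + 4.01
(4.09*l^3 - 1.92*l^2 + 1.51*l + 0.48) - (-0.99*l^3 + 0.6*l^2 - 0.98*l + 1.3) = 5.08*l^3 - 2.52*l^2 + 2.49*l - 0.82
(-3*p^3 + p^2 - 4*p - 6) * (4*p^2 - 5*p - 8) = -12*p^5 + 19*p^4 + 3*p^3 - 12*p^2 + 62*p + 48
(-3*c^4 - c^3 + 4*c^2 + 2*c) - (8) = -3*c^4 - c^3 + 4*c^2 + 2*c - 8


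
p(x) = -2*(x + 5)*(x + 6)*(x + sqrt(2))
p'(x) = -2*(x + 5)*(x + 6) - 2*(x + 5)*(x + sqrt(2)) - 2*(x + 6)*(x + sqrt(2))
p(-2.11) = 15.64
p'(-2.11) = -13.05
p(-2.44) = 18.70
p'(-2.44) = -5.67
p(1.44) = -273.51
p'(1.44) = -175.06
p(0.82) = -177.36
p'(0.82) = -135.87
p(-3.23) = 17.81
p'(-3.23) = 6.68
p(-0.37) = -54.44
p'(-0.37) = -73.56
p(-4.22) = 7.79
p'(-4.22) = 11.59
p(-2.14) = 16.02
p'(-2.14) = -12.32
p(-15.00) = 2445.44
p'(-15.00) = -696.26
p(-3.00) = 19.03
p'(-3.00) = 3.86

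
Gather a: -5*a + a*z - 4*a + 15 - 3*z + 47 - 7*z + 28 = a*(z - 9) - 10*z + 90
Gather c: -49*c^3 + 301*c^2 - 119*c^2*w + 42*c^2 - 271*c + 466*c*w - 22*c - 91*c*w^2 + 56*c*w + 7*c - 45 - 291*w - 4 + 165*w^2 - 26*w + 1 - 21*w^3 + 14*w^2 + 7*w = -49*c^3 + c^2*(343 - 119*w) + c*(-91*w^2 + 522*w - 286) - 21*w^3 + 179*w^2 - 310*w - 48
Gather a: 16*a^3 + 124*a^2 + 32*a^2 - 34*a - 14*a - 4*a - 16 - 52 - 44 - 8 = 16*a^3 + 156*a^2 - 52*a - 120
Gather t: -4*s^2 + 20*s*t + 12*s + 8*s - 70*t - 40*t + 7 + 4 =-4*s^2 + 20*s + t*(20*s - 110) + 11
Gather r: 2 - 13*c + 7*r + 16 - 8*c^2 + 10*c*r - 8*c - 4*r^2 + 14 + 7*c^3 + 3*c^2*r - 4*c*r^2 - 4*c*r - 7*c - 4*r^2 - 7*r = 7*c^3 - 8*c^2 - 28*c + r^2*(-4*c - 8) + r*(3*c^2 + 6*c) + 32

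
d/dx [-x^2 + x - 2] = 1 - 2*x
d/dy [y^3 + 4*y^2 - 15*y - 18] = 3*y^2 + 8*y - 15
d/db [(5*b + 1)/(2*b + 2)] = 2/(b^2 + 2*b + 1)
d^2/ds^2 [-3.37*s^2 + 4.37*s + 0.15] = -6.74000000000000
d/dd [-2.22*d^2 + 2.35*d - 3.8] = 2.35 - 4.44*d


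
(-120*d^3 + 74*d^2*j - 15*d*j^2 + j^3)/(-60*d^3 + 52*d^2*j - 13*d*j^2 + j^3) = (4*d - j)/(2*d - j)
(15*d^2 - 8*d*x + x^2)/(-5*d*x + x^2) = (-3*d + x)/x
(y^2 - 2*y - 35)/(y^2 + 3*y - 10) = (y - 7)/(y - 2)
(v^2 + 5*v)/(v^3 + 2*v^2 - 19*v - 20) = v/(v^2 - 3*v - 4)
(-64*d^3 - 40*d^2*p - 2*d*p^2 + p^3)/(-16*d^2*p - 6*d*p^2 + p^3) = (4*d + p)/p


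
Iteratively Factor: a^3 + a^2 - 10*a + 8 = (a - 2)*(a^2 + 3*a - 4) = (a - 2)*(a - 1)*(a + 4)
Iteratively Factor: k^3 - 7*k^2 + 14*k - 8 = (k - 2)*(k^2 - 5*k + 4) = (k - 4)*(k - 2)*(k - 1)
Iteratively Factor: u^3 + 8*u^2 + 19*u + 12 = (u + 4)*(u^2 + 4*u + 3) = (u + 3)*(u + 4)*(u + 1)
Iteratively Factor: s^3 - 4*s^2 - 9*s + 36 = (s - 3)*(s^2 - s - 12) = (s - 3)*(s + 3)*(s - 4)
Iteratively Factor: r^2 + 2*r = (r + 2)*(r)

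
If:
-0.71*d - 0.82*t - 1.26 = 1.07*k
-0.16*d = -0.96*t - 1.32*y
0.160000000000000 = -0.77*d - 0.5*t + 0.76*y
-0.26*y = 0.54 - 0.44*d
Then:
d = 1.98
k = -1.40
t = -1.43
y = 1.28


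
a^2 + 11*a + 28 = (a + 4)*(a + 7)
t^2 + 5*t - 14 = (t - 2)*(t + 7)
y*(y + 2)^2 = y^3 + 4*y^2 + 4*y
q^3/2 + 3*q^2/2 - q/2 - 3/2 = (q/2 + 1/2)*(q - 1)*(q + 3)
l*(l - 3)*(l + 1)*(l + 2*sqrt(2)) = l^4 - 2*l^3 + 2*sqrt(2)*l^3 - 4*sqrt(2)*l^2 - 3*l^2 - 6*sqrt(2)*l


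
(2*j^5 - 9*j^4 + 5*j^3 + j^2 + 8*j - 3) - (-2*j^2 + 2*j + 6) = 2*j^5 - 9*j^4 + 5*j^3 + 3*j^2 + 6*j - 9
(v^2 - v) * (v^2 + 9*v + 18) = v^4 + 8*v^3 + 9*v^2 - 18*v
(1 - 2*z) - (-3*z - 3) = z + 4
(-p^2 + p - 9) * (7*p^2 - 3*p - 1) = -7*p^4 + 10*p^3 - 65*p^2 + 26*p + 9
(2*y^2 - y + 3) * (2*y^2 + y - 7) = 4*y^4 - 9*y^2 + 10*y - 21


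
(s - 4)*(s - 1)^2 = s^3 - 6*s^2 + 9*s - 4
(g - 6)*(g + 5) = g^2 - g - 30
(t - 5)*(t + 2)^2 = t^3 - t^2 - 16*t - 20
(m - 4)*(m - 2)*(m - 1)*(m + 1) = m^4 - 6*m^3 + 7*m^2 + 6*m - 8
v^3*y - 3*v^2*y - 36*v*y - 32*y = (v - 8)*(v + 4)*(v*y + y)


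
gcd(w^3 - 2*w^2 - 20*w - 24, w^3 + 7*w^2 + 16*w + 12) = w^2 + 4*w + 4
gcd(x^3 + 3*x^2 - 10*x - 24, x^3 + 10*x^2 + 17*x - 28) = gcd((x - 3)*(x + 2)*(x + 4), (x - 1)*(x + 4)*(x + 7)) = x + 4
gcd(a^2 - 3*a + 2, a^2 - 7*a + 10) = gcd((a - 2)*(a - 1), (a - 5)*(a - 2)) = a - 2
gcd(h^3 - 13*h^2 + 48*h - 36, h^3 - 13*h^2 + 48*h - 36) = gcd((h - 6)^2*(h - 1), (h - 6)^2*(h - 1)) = h^3 - 13*h^2 + 48*h - 36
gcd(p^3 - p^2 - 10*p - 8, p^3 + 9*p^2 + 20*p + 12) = p^2 + 3*p + 2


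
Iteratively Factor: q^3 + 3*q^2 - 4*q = (q + 4)*(q^2 - q) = (q - 1)*(q + 4)*(q)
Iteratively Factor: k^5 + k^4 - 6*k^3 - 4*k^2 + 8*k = (k - 1)*(k^4 + 2*k^3 - 4*k^2 - 8*k) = (k - 1)*(k + 2)*(k^3 - 4*k) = k*(k - 1)*(k + 2)*(k^2 - 4) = k*(k - 1)*(k + 2)^2*(k - 2)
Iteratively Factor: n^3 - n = (n + 1)*(n^2 - n) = n*(n + 1)*(n - 1)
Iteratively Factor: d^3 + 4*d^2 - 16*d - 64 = (d + 4)*(d^2 - 16) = (d + 4)^2*(d - 4)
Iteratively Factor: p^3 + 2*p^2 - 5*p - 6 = (p + 3)*(p^2 - p - 2) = (p + 1)*(p + 3)*(p - 2)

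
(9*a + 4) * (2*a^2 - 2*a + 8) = 18*a^3 - 10*a^2 + 64*a + 32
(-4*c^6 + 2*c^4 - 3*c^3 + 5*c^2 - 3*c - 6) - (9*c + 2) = -4*c^6 + 2*c^4 - 3*c^3 + 5*c^2 - 12*c - 8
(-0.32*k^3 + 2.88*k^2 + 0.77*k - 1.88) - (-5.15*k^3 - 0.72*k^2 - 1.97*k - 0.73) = 4.83*k^3 + 3.6*k^2 + 2.74*k - 1.15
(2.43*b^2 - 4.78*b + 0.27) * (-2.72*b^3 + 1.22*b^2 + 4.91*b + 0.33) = -6.6096*b^5 + 15.9662*b^4 + 5.3653*b^3 - 22.3385*b^2 - 0.2517*b + 0.0891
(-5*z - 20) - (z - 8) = -6*z - 12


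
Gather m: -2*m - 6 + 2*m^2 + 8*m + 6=2*m^2 + 6*m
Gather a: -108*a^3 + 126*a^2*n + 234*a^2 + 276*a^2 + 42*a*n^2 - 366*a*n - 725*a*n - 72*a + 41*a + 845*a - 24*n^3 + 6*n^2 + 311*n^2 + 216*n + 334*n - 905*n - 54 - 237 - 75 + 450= -108*a^3 + a^2*(126*n + 510) + a*(42*n^2 - 1091*n + 814) - 24*n^3 + 317*n^2 - 355*n + 84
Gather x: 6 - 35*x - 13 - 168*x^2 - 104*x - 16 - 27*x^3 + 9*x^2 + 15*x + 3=-27*x^3 - 159*x^2 - 124*x - 20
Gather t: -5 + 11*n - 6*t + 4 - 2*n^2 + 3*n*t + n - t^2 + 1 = -2*n^2 + 12*n - t^2 + t*(3*n - 6)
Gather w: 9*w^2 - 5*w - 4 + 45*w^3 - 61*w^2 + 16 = 45*w^3 - 52*w^2 - 5*w + 12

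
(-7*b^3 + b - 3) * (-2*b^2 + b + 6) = 14*b^5 - 7*b^4 - 44*b^3 + 7*b^2 + 3*b - 18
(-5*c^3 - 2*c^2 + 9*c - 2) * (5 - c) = 5*c^4 - 23*c^3 - 19*c^2 + 47*c - 10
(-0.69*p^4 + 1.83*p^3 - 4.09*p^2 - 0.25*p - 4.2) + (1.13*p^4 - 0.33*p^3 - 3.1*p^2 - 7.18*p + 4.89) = 0.44*p^4 + 1.5*p^3 - 7.19*p^2 - 7.43*p + 0.69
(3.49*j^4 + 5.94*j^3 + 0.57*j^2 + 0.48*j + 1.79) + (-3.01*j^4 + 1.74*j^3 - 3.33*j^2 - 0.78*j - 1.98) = 0.48*j^4 + 7.68*j^3 - 2.76*j^2 - 0.3*j - 0.19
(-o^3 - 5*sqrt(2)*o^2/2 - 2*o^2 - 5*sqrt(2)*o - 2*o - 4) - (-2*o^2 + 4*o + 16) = -o^3 - 5*sqrt(2)*o^2/2 - 5*sqrt(2)*o - 6*o - 20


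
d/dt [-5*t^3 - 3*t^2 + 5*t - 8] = -15*t^2 - 6*t + 5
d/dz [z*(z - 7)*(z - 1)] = 3*z^2 - 16*z + 7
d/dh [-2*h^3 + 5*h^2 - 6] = 2*h*(5 - 3*h)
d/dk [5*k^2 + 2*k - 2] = 10*k + 2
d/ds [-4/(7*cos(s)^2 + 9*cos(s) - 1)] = -4*(14*cos(s) + 9)*sin(s)/(7*cos(s)^2 + 9*cos(s) - 1)^2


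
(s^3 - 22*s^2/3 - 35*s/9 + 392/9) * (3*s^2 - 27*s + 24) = 3*s^5 - 49*s^4 + 631*s^3/3 + 179*s^2/3 - 3808*s/3 + 3136/3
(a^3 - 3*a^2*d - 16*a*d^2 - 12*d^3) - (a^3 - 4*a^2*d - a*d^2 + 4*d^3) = a^2*d - 15*a*d^2 - 16*d^3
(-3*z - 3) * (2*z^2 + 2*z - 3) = -6*z^3 - 12*z^2 + 3*z + 9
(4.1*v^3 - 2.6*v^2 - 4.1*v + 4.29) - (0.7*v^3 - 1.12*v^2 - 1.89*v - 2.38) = 3.4*v^3 - 1.48*v^2 - 2.21*v + 6.67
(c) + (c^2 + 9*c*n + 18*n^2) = c^2 + 9*c*n + c + 18*n^2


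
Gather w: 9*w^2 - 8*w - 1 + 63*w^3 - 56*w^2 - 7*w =63*w^3 - 47*w^2 - 15*w - 1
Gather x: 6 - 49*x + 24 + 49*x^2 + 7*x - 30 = 49*x^2 - 42*x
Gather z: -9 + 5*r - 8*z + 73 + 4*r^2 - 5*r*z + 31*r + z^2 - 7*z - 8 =4*r^2 + 36*r + z^2 + z*(-5*r - 15) + 56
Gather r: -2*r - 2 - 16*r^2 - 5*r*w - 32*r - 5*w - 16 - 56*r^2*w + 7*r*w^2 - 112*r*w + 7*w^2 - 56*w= r^2*(-56*w - 16) + r*(7*w^2 - 117*w - 34) + 7*w^2 - 61*w - 18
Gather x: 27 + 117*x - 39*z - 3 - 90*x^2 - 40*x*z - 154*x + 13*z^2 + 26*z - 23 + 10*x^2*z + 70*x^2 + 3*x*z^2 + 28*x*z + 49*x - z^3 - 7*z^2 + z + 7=x^2*(10*z - 20) + x*(3*z^2 - 12*z + 12) - z^3 + 6*z^2 - 12*z + 8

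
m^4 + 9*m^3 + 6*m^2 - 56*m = m*(m - 2)*(m + 4)*(m + 7)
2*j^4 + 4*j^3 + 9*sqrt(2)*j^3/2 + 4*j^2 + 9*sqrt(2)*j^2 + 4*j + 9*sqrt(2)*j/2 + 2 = (j + 1)*(j + 2*sqrt(2))*(sqrt(2)*j + 1/2)*(sqrt(2)*j + sqrt(2))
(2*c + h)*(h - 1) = 2*c*h - 2*c + h^2 - h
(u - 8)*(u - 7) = u^2 - 15*u + 56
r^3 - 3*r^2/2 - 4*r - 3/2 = (r - 3)*(r + 1/2)*(r + 1)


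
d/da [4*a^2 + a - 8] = 8*a + 1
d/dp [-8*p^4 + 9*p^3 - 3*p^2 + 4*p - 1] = -32*p^3 + 27*p^2 - 6*p + 4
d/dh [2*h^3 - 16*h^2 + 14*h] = 6*h^2 - 32*h + 14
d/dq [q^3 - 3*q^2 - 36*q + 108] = 3*q^2 - 6*q - 36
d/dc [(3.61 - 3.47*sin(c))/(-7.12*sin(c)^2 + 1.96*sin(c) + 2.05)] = (-24.7064*sin(c)^2 + 51.4064*sin(c) - 14.1891)*cos(c)/(50.6944*sin(c)^4 - 27.9104*sin(c)^3 - 25.3504*sin(c)^2 + 8.036*sin(c) + 4.2025)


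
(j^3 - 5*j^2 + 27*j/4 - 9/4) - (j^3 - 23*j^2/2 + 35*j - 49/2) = 13*j^2/2 - 113*j/4 + 89/4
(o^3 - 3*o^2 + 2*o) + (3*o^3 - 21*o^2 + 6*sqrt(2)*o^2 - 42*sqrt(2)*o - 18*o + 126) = 4*o^3 - 24*o^2 + 6*sqrt(2)*o^2 - 42*sqrt(2)*o - 16*o + 126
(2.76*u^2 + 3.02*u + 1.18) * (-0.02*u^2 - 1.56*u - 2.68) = -0.0552*u^4 - 4.366*u^3 - 12.1316*u^2 - 9.9344*u - 3.1624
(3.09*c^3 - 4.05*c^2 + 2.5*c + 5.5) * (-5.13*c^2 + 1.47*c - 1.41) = -15.8517*c^5 + 25.3188*c^4 - 23.1354*c^3 - 18.8295*c^2 + 4.56*c - 7.755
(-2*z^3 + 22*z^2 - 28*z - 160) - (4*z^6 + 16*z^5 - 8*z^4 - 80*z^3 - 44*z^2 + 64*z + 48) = -4*z^6 - 16*z^5 + 8*z^4 + 78*z^3 + 66*z^2 - 92*z - 208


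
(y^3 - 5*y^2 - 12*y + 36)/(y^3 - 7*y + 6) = (y - 6)/(y - 1)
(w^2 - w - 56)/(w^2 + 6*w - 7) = (w - 8)/(w - 1)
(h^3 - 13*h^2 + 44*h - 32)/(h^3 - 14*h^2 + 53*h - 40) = (h - 4)/(h - 5)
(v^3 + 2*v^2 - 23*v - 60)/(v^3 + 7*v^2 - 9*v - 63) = (v^2 - v - 20)/(v^2 + 4*v - 21)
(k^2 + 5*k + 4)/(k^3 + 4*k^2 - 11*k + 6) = (k^2 + 5*k + 4)/(k^3 + 4*k^2 - 11*k + 6)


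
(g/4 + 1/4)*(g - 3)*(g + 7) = g^3/4 + 5*g^2/4 - 17*g/4 - 21/4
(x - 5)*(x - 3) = x^2 - 8*x + 15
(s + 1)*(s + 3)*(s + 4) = s^3 + 8*s^2 + 19*s + 12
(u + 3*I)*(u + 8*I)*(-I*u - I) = -I*u^3 + 11*u^2 - I*u^2 + 11*u + 24*I*u + 24*I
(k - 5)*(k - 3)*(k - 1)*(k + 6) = k^4 - 3*k^3 - 31*k^2 + 123*k - 90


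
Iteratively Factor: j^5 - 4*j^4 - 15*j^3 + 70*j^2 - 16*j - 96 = (j - 4)*(j^4 - 15*j^2 + 10*j + 24) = (j - 4)*(j - 3)*(j^3 + 3*j^2 - 6*j - 8) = (j - 4)*(j - 3)*(j - 2)*(j^2 + 5*j + 4) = (j - 4)*(j - 3)*(j - 2)*(j + 4)*(j + 1)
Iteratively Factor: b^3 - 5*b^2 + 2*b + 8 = (b - 4)*(b^2 - b - 2) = (b - 4)*(b + 1)*(b - 2)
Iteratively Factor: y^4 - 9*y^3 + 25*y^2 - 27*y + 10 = (y - 5)*(y^3 - 4*y^2 + 5*y - 2) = (y - 5)*(y - 1)*(y^2 - 3*y + 2) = (y - 5)*(y - 1)^2*(y - 2)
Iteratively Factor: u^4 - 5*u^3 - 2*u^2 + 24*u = (u)*(u^3 - 5*u^2 - 2*u + 24) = u*(u + 2)*(u^2 - 7*u + 12) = u*(u - 4)*(u + 2)*(u - 3)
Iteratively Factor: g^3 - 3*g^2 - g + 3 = (g + 1)*(g^2 - 4*g + 3) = (g - 3)*(g + 1)*(g - 1)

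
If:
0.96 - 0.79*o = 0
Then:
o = 1.22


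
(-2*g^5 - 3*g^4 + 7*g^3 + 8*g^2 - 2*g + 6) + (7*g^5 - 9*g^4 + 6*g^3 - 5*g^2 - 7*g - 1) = 5*g^5 - 12*g^4 + 13*g^3 + 3*g^2 - 9*g + 5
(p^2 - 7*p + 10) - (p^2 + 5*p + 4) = 6 - 12*p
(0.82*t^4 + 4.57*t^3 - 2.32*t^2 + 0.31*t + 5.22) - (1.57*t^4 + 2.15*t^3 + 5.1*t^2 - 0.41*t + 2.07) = -0.75*t^4 + 2.42*t^3 - 7.42*t^2 + 0.72*t + 3.15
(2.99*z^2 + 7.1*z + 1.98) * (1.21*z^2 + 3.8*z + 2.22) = 3.6179*z^4 + 19.953*z^3 + 36.0136*z^2 + 23.286*z + 4.3956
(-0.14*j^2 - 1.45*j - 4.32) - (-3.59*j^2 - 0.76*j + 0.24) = 3.45*j^2 - 0.69*j - 4.56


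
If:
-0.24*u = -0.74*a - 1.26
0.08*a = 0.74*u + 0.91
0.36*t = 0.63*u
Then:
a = -2.18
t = -2.56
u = -1.47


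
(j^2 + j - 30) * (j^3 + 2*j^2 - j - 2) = j^5 + 3*j^4 - 29*j^3 - 63*j^2 + 28*j + 60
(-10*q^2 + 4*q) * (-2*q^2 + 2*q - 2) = 20*q^4 - 28*q^3 + 28*q^2 - 8*q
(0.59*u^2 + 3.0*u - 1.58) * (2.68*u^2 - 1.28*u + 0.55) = 1.5812*u^4 + 7.2848*u^3 - 7.7499*u^2 + 3.6724*u - 0.869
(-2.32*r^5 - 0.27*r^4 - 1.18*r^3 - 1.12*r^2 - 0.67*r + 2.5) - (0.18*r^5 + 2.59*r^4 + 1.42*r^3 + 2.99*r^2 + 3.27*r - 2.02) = -2.5*r^5 - 2.86*r^4 - 2.6*r^3 - 4.11*r^2 - 3.94*r + 4.52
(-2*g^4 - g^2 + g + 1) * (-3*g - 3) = 6*g^5 + 6*g^4 + 3*g^3 - 6*g - 3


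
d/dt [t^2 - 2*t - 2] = 2*t - 2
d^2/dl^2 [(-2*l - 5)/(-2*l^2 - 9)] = 4*(4*l^3 + 30*l^2 - 54*l - 45)/(8*l^6 + 108*l^4 + 486*l^2 + 729)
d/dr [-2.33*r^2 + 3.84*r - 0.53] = 3.84 - 4.66*r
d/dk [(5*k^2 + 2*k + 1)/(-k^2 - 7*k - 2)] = 3*(-11*k^2 - 6*k + 1)/(k^4 + 14*k^3 + 53*k^2 + 28*k + 4)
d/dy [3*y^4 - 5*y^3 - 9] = y^2*(12*y - 15)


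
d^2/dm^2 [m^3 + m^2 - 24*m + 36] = 6*m + 2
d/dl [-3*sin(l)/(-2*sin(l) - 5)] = 15*cos(l)/(2*sin(l) + 5)^2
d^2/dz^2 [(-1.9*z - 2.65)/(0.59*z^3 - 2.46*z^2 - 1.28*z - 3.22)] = (-3.96834*z^5 + 5.47637999999998*z^4 + 35.67352*z^3 - 127.5282*z^2 + 10.02894*z + 48.96092)/(0.205379*z^9 - 2.568978*z^8 + 9.374628*z^7 - 7.10283*z^6 + 7.702872*z^5 - 55.959384*z^4 - 44.5799*z^3 - 92.345736*z^2 - 39.814656*z - 33.386248)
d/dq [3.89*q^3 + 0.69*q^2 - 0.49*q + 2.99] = 11.67*q^2 + 1.38*q - 0.49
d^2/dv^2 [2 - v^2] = -2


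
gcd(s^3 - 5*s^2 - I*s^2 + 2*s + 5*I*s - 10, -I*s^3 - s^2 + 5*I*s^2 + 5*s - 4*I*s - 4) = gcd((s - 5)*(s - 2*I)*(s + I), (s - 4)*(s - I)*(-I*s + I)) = 1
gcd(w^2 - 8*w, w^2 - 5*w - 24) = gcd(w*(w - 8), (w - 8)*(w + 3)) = w - 8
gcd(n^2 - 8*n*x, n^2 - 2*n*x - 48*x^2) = -n + 8*x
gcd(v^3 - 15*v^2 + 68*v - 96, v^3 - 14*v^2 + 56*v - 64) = v^2 - 12*v + 32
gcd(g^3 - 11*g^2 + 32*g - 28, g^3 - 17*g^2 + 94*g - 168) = g - 7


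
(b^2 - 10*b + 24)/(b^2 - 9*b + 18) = (b - 4)/(b - 3)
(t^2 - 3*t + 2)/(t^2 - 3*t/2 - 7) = 2*(-t^2 + 3*t - 2)/(-2*t^2 + 3*t + 14)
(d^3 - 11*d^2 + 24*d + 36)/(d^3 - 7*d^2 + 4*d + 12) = (d - 6)/(d - 2)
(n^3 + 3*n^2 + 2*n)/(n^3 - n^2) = (n^2 + 3*n + 2)/(n*(n - 1))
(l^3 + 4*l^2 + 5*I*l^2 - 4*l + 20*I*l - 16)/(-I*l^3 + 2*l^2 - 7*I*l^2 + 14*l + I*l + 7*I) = (I*l^2 + 4*l*(-1 + I) - 16)/(l^2 + l*(7 + I) + 7*I)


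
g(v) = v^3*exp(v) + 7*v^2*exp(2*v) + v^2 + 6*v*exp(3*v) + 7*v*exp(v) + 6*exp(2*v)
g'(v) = v^3*exp(v) + 14*v^2*exp(2*v) + 3*v^2*exp(v) + 18*v*exp(3*v) + 14*v*exp(2*v) + 7*v*exp(v) + 2*v + 6*exp(3*v) + 12*exp(2*v) + 7*exp(v)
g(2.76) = 80770.06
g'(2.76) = 259991.57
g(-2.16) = 2.25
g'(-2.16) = -4.23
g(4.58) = 26947208.48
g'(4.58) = 85543426.91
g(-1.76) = 0.81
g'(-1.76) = -3.00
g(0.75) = 99.80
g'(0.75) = 353.04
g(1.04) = 274.80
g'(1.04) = 948.47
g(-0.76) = -0.39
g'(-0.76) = 1.15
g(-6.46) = 41.24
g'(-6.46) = -13.20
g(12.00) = 310435531657045543.68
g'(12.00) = 957151573938131536.17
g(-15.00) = 225.00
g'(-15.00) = -30.00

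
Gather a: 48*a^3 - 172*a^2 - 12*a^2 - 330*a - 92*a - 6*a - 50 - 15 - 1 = 48*a^3 - 184*a^2 - 428*a - 66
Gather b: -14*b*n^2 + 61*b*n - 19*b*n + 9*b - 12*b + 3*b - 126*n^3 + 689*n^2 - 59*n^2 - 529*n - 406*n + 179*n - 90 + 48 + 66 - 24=b*(-14*n^2 + 42*n) - 126*n^3 + 630*n^2 - 756*n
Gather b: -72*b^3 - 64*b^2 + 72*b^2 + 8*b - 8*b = -72*b^3 + 8*b^2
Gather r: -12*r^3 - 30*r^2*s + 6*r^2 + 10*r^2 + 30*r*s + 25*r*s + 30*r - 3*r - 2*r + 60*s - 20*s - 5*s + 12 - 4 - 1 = -12*r^3 + r^2*(16 - 30*s) + r*(55*s + 25) + 35*s + 7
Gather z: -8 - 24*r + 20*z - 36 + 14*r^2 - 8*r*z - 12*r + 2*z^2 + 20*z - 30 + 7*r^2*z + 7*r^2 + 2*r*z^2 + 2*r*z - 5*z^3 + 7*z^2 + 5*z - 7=21*r^2 - 36*r - 5*z^3 + z^2*(2*r + 9) + z*(7*r^2 - 6*r + 45) - 81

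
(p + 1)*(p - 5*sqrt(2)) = p^2 - 5*sqrt(2)*p + p - 5*sqrt(2)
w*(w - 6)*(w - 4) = w^3 - 10*w^2 + 24*w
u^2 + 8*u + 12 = (u + 2)*(u + 6)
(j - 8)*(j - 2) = j^2 - 10*j + 16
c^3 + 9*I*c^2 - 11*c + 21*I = (c - I)*(c + 3*I)*(c + 7*I)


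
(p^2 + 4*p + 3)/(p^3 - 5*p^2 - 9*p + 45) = (p + 1)/(p^2 - 8*p + 15)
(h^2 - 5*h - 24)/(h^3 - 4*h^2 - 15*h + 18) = (h - 8)/(h^2 - 7*h + 6)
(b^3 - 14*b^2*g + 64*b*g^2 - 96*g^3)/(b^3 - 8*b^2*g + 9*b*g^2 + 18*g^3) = (b^2 - 8*b*g + 16*g^2)/(b^2 - 2*b*g - 3*g^2)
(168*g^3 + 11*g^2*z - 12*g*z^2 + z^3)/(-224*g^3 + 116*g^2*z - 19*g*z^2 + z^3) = (3*g + z)/(-4*g + z)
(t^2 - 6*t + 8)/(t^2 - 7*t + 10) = (t - 4)/(t - 5)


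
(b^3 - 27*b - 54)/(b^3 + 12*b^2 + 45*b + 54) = (b - 6)/(b + 6)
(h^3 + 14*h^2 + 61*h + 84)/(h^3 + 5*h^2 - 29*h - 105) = (h + 4)/(h - 5)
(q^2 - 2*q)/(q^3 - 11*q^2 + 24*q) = (q - 2)/(q^2 - 11*q + 24)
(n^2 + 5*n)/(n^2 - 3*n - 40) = n/(n - 8)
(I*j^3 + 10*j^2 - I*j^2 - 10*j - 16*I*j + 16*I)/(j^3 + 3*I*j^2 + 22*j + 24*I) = (I*j^3 + j^2*(10 - I) + j*(-10 - 16*I) + 16*I)/(j^3 + 3*I*j^2 + 22*j + 24*I)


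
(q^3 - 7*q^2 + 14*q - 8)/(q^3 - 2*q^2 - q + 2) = (q - 4)/(q + 1)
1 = 1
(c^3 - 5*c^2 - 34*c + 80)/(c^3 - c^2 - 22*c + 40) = (c - 8)/(c - 4)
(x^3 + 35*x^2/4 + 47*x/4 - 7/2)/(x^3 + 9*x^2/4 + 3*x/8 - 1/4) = 2*(x + 7)/(2*x + 1)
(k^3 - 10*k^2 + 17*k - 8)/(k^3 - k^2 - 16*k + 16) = (k^2 - 9*k + 8)/(k^2 - 16)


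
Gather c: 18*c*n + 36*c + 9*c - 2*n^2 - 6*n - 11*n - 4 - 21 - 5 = c*(18*n + 45) - 2*n^2 - 17*n - 30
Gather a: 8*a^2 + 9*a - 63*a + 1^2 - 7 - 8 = 8*a^2 - 54*a - 14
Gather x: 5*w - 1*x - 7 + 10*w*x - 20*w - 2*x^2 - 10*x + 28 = -15*w - 2*x^2 + x*(10*w - 11) + 21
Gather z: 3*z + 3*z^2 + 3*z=3*z^2 + 6*z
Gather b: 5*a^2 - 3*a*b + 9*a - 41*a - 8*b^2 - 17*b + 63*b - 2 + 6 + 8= 5*a^2 - 32*a - 8*b^2 + b*(46 - 3*a) + 12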